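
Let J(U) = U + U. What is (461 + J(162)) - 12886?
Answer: -12101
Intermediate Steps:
J(U) = 2*U
(461 + J(162)) - 12886 = (461 + 2*162) - 12886 = (461 + 324) - 12886 = 785 - 12886 = -12101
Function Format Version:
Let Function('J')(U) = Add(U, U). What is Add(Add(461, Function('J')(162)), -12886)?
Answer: -12101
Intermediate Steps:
Function('J')(U) = Mul(2, U)
Add(Add(461, Function('J')(162)), -12886) = Add(Add(461, Mul(2, 162)), -12886) = Add(Add(461, 324), -12886) = Add(785, -12886) = -12101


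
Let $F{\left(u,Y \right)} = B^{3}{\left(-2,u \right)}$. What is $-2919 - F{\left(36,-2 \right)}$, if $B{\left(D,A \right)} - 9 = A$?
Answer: $-94044$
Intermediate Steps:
$B{\left(D,A \right)} = 9 + A$
$F{\left(u,Y \right)} = \left(9 + u\right)^{3}$
$-2919 - F{\left(36,-2 \right)} = -2919 - \left(9 + 36\right)^{3} = -2919 - 45^{3} = -2919 - 91125 = -94044$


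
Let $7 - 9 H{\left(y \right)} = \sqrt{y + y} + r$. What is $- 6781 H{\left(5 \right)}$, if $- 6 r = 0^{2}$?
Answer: $- \frac{47467}{9} + \frac{6781 \sqrt{10}}{9} \approx -2891.5$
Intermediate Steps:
$r = 0$ ($r = - \frac{0^{2}}{6} = \left(- \frac{1}{6}\right) 0 = 0$)
$H{\left(y \right)} = \frac{7}{9} - \frac{\sqrt{2} \sqrt{y}}{9}$ ($H{\left(y \right)} = \frac{7}{9} - \frac{\sqrt{y + y} + 0}{9} = \frac{7}{9} - \frac{\sqrt{2 y} + 0}{9} = \frac{7}{9} - \frac{\sqrt{2} \sqrt{y} + 0}{9} = \frac{7}{9} - \frac{\sqrt{2} \sqrt{y}}{9}$)
$- 6781 H{\left(5 \right)} = - 6781 \left(\frac{7}{9} - \frac{\sqrt{2} \sqrt{5}}{9}\right) = - 6781 \left(\frac{7}{9} - \frac{\sqrt{10}}{9}\right) = - \frac{47467}{9} + \frac{6781 \sqrt{10}}{9}$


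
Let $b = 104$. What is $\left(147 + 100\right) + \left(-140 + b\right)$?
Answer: $211$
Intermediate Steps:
$\left(147 + 100\right) + \left(-140 + b\right) = \left(147 + 100\right) + \left(-140 + 104\right) = 247 - 36 = 211$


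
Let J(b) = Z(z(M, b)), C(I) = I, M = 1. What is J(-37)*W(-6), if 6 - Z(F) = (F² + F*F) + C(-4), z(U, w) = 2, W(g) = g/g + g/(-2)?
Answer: 8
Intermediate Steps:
W(g) = 1 - g/2 (W(g) = 1 + g*(-½) = 1 - g/2)
Z(F) = 10 - 2*F² (Z(F) = 6 - ((F² + F*F) - 4) = 6 - ((F² + F²) - 4) = 6 - (2*F² - 4) = 6 - (-4 + 2*F²) = 6 + (4 - 2*F²) = 10 - 2*F²)
J(b) = 2 (J(b) = 10 - 2*2² = 10 - 2*4 = 10 - 8 = 2)
J(-37)*W(-6) = 2*(1 - ½*(-6)) = 2*(1 + 3) = 2*4 = 8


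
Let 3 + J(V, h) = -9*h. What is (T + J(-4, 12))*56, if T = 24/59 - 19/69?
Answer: -25275376/4071 ≈ -6208.6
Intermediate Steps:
J(V, h) = -3 - 9*h
T = 535/4071 (T = 24*(1/59) - 19*1/69 = 24/59 - 19/69 = 535/4071 ≈ 0.13142)
(T + J(-4, 12))*56 = (535/4071 + (-3 - 9*12))*56 = (535/4071 + (-3 - 108))*56 = (535/4071 - 111)*56 = -451346/4071*56 = -25275376/4071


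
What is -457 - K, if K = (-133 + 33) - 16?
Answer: -341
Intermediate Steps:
K = -116 (K = -100 - 16 = -116)
-457 - K = -457 - 1*(-116) = -457 + 116 = -341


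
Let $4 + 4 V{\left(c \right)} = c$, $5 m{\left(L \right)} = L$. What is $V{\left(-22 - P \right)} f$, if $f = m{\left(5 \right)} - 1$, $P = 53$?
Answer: $0$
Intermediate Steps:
$m{\left(L \right)} = \frac{L}{5}$
$V{\left(c \right)} = -1 + \frac{c}{4}$
$f = 0$ ($f = \frac{1}{5} \cdot 5 - 1 = 1 - 1 = 0$)
$V{\left(-22 - P \right)} f = \left(-1 + \frac{-22 - 53}{4}\right) 0 = \left(-1 + \frac{1}{4} \left(-75\right)\right) 0 = \left(-1 - \frac{75}{4}\right) 0 = \left(- \frac{79}{4}\right) 0 = 0$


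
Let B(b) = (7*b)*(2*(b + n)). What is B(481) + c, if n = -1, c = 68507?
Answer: 3300827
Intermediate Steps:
B(b) = 7*b*(-2 + 2*b) (B(b) = (7*b)*(2*(b - 1)) = (7*b)*(2*(-1 + b)) = (7*b)*(-2 + 2*b) = 7*b*(-2 + 2*b))
B(481) + c = 14*481*(-1 + 481) + 68507 = 14*481*480 + 68507 = 3232320 + 68507 = 3300827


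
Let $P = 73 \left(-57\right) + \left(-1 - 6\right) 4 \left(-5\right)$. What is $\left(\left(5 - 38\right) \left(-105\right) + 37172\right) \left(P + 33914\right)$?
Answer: $1214761841$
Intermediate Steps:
$P = -4021$ ($P = -4161 + \left(-1 - 6\right) 4 \left(-5\right) = -4161 + \left(-7\right) 4 \left(-5\right) = -4161 - -140 = -4161 + 140 = -4021$)
$\left(\left(5 - 38\right) \left(-105\right) + 37172\right) \left(P + 33914\right) = \left(\left(5 - 38\right) \left(-105\right) + 37172\right) \left(-4021 + 33914\right) = \left(\left(-33\right) \left(-105\right) + 37172\right) 29893 = \left(3465 + 37172\right) 29893 = 40637 \cdot 29893 = 1214761841$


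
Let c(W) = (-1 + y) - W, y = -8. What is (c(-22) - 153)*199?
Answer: -27860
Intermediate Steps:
c(W) = -9 - W (c(W) = (-1 - 8) - W = -9 - W)
(c(-22) - 153)*199 = ((-9 - 1*(-22)) - 153)*199 = ((-9 + 22) - 153)*199 = (13 - 153)*199 = -140*199 = -27860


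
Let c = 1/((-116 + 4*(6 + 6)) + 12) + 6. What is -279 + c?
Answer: -15289/56 ≈ -273.02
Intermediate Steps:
c = 335/56 (c = 1/((-116 + 4*12) + 12) + 6 = 1/((-116 + 48) + 12) + 6 = 1/(-68 + 12) + 6 = 1/(-56) + 6 = -1/56 + 6 = 335/56 ≈ 5.9821)
-279 + c = -279 + 335/56 = -15289/56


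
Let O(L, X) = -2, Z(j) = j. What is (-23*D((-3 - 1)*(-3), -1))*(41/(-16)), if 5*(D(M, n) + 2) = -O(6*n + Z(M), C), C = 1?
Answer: -943/10 ≈ -94.300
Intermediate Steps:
D(M, n) = -8/5 (D(M, n) = -2 + (-1*(-2))/5 = -2 + (1/5)*2 = -2 + 2/5 = -8/5)
(-23*D((-3 - 1)*(-3), -1))*(41/(-16)) = (-23*(-8/5))*(41/(-16)) = 184*(41*(-1/16))/5 = (184/5)*(-41/16) = -943/10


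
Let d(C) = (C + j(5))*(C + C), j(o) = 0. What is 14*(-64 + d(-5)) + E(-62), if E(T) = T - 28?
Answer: -286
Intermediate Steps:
E(T) = -28 + T
d(C) = 2*C² (d(C) = (C + 0)*(C + C) = C*(2*C) = 2*C²)
14*(-64 + d(-5)) + E(-62) = 14*(-64 + 2*(-5)²) + (-28 - 62) = 14*(-64 + 2*25) - 90 = 14*(-64 + 50) - 90 = 14*(-14) - 90 = -196 - 90 = -286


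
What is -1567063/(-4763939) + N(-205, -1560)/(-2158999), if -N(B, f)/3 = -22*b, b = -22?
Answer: 3390204689365/10285339537061 ≈ 0.32962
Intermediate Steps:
N(B, f) = -1452 (N(B, f) = -(-66)*(-22) = -3*484 = -1452)
-1567063/(-4763939) + N(-205, -1560)/(-2158999) = -1567063/(-4763939) - 1452/(-2158999) = -1567063*(-1/4763939) - 1452*(-1/2158999) = 1567063/4763939 + 1452/2158999 = 3390204689365/10285339537061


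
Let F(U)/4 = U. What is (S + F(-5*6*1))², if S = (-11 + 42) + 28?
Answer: 3721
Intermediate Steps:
S = 59 (S = 31 + 28 = 59)
F(U) = 4*U
(S + F(-5*6*1))² = (59 + 4*(-5*6*1))² = (59 + 4*(-30*1))² = (59 + 4*(-30))² = (59 - 120)² = (-61)² = 3721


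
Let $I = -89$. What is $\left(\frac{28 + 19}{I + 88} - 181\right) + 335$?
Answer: $107$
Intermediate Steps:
$\left(\frac{28 + 19}{I + 88} - 181\right) + 335 = \left(\frac{28 + 19}{-89 + 88} - 181\right) + 335 = \left(\frac{47}{-1} - 181\right) + 335 = \left(47 \left(-1\right) - 181\right) + 335 = \left(-47 - 181\right) + 335 = -228 + 335 = 107$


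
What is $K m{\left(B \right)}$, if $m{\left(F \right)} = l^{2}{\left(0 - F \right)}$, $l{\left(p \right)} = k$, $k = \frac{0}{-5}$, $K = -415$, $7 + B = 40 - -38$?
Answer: $0$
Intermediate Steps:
$B = 71$ ($B = -7 + \left(40 - -38\right) = -7 + \left(40 + 38\right) = -7 + 78 = 71$)
$k = 0$ ($k = 0 \left(- \frac{1}{5}\right) = 0$)
$l{\left(p \right)} = 0$
$m{\left(F \right)} = 0$ ($m{\left(F \right)} = 0^{2} = 0$)
$K m{\left(B \right)} = \left(-415\right) 0 = 0$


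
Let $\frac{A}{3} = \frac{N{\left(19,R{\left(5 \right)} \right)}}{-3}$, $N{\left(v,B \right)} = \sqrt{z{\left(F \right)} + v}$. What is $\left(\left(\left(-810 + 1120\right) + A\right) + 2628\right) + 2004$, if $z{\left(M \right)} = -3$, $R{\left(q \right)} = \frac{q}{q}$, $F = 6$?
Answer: $4938$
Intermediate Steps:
$R{\left(q \right)} = 1$
$N{\left(v,B \right)} = \sqrt{-3 + v}$
$A = -4$ ($A = 3 \frac{\sqrt{-3 + 19}}{-3} = 3 \sqrt{16} \left(- \frac{1}{3}\right) = 3 \cdot 4 \left(- \frac{1}{3}\right) = 3 \left(- \frac{4}{3}\right) = -4$)
$\left(\left(\left(-810 + 1120\right) + A\right) + 2628\right) + 2004 = \left(\left(\left(-810 + 1120\right) - 4\right) + 2628\right) + 2004 = \left(\left(310 - 4\right) + 2628\right) + 2004 = \left(306 + 2628\right) + 2004 = 2934 + 2004 = 4938$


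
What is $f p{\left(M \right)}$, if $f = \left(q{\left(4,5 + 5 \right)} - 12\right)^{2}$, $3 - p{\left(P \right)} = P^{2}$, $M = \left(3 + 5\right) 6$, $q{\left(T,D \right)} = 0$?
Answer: $-331344$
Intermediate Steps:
$M = 48$ ($M = 8 \cdot 6 = 48$)
$p{\left(P \right)} = 3 - P^{2}$
$f = 144$ ($f = \left(0 - 12\right)^{2} = \left(-12\right)^{2} = 144$)
$f p{\left(M \right)} = 144 \left(3 - 48^{2}\right) = 144 \left(3 - 2304\right) = 144 \left(-2301\right) = -331344$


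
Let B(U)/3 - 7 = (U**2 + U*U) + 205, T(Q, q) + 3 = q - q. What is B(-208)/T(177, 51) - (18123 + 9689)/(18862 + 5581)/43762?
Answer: -46391785941326/534837283 ≈ -86740.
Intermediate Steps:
T(Q, q) = -3 (T(Q, q) = -3 + (q - q) = -3 + 0 = -3)
B(U) = 636 + 6*U**2 (B(U) = 21 + 3*((U**2 + U*U) + 205) = 21 + 3*((U**2 + U**2) + 205) = 21 + 3*(2*U**2 + 205) = 21 + 3*(205 + 2*U**2) = 21 + (615 + 6*U**2) = 636 + 6*U**2)
B(-208)/T(177, 51) - (18123 + 9689)/(18862 + 5581)/43762 = (636 + 6*(-208)**2)/(-3) - (18123 + 9689)/(18862 + 5581)/43762 = (636 + 6*43264)*(-1/3) - 27812/24443*(1/43762) = (636 + 259584)*(-1/3) - 27812/24443*(1/43762) = 260220*(-1/3) - 1*27812/24443*(1/43762) = -86740 - 27812/24443*1/43762 = -86740 - 13906/534837283 = -46391785941326/534837283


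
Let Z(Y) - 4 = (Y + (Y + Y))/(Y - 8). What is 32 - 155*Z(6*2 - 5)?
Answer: 2667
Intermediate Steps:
Z(Y) = 4 + 3*Y/(-8 + Y) (Z(Y) = 4 + (Y + (Y + Y))/(Y - 8) = 4 + (Y + 2*Y)/(-8 + Y) = 4 + (3*Y)/(-8 + Y) = 4 + 3*Y/(-8 + Y))
32 - 155*Z(6*2 - 5) = 32 - 155*(-32 + 7*(6*2 - 5))/(-8 + (6*2 - 5)) = 32 - 155*(-32 + 7*(12 - 5))/(-8 + (12 - 5)) = 32 - 155*(-32 + 7*7)/(-8 + 7) = 32 - 155*(-32 + 49)/(-1) = 32 - (-155)*17 = 32 - 155*(-17) = 32 + 2635 = 2667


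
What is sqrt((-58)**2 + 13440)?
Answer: 2*sqrt(4201) ≈ 129.63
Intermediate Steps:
sqrt((-58)**2 + 13440) = sqrt(3364 + 13440) = sqrt(16804) = 2*sqrt(4201)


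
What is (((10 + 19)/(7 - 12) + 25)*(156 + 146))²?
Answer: 840536064/25 ≈ 3.3621e+7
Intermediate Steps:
(((10 + 19)/(7 - 12) + 25)*(156 + 146))² = ((29/(-5) + 25)*302)² = ((29*(-⅕) + 25)*302)² = ((-29/5 + 25)*302)² = ((96/5)*302)² = (28992/5)² = 840536064/25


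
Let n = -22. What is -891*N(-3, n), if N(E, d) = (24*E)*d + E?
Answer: -1408671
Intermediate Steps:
N(E, d) = E + 24*E*d (N(E, d) = 24*E*d + E = E + 24*E*d)
-891*N(-3, n) = -(-2673)*(1 + 24*(-22)) = -(-2673)*(1 - 528) = -(-2673)*(-527) = -891*1581 = -1408671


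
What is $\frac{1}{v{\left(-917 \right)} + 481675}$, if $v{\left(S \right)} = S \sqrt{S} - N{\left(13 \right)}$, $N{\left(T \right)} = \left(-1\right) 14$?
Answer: $\frac{481689}{232795387934} + \frac{917 i \sqrt{917}}{232795387934} \approx 2.0692 \cdot 10^{-6} + 1.1928 \cdot 10^{-7} i$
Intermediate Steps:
$N{\left(T \right)} = -14$
$v{\left(S \right)} = 14 + S^{\frac{3}{2}}$ ($v{\left(S \right)} = S \sqrt{S} - -14 = S^{\frac{3}{2}} + 14 = 14 + S^{\frac{3}{2}}$)
$\frac{1}{v{\left(-917 \right)} + 481675} = \frac{1}{\left(14 + \left(-917\right)^{\frac{3}{2}}\right) + 481675} = \frac{1}{\left(14 - 917 i \sqrt{917}\right) + 481675} = \frac{1}{481689 - 917 i \sqrt{917}}$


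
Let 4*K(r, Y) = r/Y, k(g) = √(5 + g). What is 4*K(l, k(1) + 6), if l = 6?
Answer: 6/5 - √6/5 ≈ 0.71010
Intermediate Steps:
K(r, Y) = r/(4*Y) (K(r, Y) = (r/Y)/4 = r/(4*Y))
4*K(l, k(1) + 6) = 4*((¼)*6/(√(5 + 1) + 6)) = 4*((¼)*6/(√6 + 6)) = 4*((¼)*6/(6 + √6)) = 4*(3/(2*(6 + √6))) = 6/(6 + √6)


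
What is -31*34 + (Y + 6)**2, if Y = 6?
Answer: -910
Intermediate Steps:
-31*34 + (Y + 6)**2 = -31*34 + (6 + 6)**2 = -1054 + 12**2 = -1054 + 144 = -910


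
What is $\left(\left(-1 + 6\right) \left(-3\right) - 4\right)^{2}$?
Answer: $361$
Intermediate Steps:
$\left(\left(-1 + 6\right) \left(-3\right) - 4\right)^{2} = \left(5 \left(-3\right) - 4\right)^{2} = \left(-15 - 4\right)^{2} = \left(-19\right)^{2} = 361$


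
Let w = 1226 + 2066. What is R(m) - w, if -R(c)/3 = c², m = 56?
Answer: -12700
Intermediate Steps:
w = 3292
R(c) = -3*c²
R(m) - w = -3*56² - 1*3292 = -3*3136 - 3292 = -9408 - 3292 = -12700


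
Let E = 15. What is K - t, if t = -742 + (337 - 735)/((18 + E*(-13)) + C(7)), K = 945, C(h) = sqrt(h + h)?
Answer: 52757959/31315 - 398*sqrt(14)/31315 ≈ 1684.7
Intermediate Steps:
C(h) = sqrt(2)*sqrt(h) (C(h) = sqrt(2*h) = sqrt(2)*sqrt(h))
t = -742 - 398/(-177 + sqrt(14)) (t = -742 + (337 - 735)/((18 + 15*(-13)) + sqrt(2)*sqrt(7)) = -742 - 398/((18 - 195) + sqrt(14)) = -742 - 398/(-177 + sqrt(14)) ≈ -739.70)
K - t = 945 - (-23165284/31315 + 398*sqrt(14)/31315) = 945 + (23165284/31315 - 398*sqrt(14)/31315) = 52757959/31315 - 398*sqrt(14)/31315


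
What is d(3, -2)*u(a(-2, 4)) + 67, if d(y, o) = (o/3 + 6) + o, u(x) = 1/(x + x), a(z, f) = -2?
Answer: 397/6 ≈ 66.167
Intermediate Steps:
u(x) = 1/(2*x)
d(y, o) = 6 + 4*o/3 (d(y, o) = (o*(⅓) + 6) + o = (o/3 + 6) + o = (6 + o/3) + o = 6 + 4*o/3)
d(3, -2)*u(a(-2, 4)) + 67 = (6 + (4/3)*(-2))*((½)/(-2)) + 67 = (6 - 8/3)*((½)*(-½)) + 67 = (10/3)*(-¼) + 67 = -⅚ + 67 = 397/6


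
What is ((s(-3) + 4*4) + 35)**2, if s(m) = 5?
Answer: 3136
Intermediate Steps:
((s(-3) + 4*4) + 35)**2 = ((5 + 4*4) + 35)**2 = ((5 + 16) + 35)**2 = (21 + 35)**2 = 56**2 = 3136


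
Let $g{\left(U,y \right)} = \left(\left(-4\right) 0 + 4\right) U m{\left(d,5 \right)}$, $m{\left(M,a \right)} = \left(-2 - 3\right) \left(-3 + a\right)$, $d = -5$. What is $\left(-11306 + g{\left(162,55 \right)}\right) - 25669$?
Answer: $-43455$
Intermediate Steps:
$m{\left(M,a \right)} = 15 - 5 a$ ($m{\left(M,a \right)} = - 5 \left(-3 + a\right) = 15 - 5 a$)
$g{\left(U,y \right)} = - 40 U$ ($g{\left(U,y \right)} = \left(\left(-4\right) 0 + 4\right) U \left(15 - 25\right) = \left(0 + 4\right) U \left(15 - 25\right) = 4 U \left(-10\right) = - 40 U$)
$\left(-11306 + g{\left(162,55 \right)}\right) - 25669 = \left(-11306 - 6480\right) - 25669 = -17786 - 25669 = -43455$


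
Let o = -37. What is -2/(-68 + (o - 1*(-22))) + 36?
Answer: 2990/83 ≈ 36.024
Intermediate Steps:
-2/(-68 + (o - 1*(-22))) + 36 = -2/(-68 + (-37 - 1*(-22))) + 36 = -2/(-68 + (-37 + 22)) + 36 = -2/(-68 - 15) + 36 = -2/(-83) + 36 = -1/83*(-2) + 36 = 2/83 + 36 = 2990/83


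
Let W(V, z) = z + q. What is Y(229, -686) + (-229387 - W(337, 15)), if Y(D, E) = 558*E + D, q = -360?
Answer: -611601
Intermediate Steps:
Y(D, E) = D + 558*E
W(V, z) = -360 + z (W(V, z) = z - 360 = -360 + z)
Y(229, -686) + (-229387 - W(337, 15)) = (229 + 558*(-686)) + (-229387 - (-360 + 15)) = (229 - 382788) + (-229387 - 1*(-345)) = -382559 + (-229387 + 345) = -382559 - 229042 = -611601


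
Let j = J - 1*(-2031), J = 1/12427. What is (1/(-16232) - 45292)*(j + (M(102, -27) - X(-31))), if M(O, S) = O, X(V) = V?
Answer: -19770475022752605/201715064 ≈ -9.8012e+7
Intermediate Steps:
J = 1/12427 ≈ 8.0470e-5
j = 25239238/12427 (j = 1/12427 - 1*(-2031) = 1/12427 + 2031 = 25239238/12427 ≈ 2031.0)
(1/(-16232) - 45292)*(j + (M(102, -27) - X(-31))) = (1/(-16232) - 45292)*(25239238/12427 + (102 - 1*(-31))) = (-1/16232 - 45292)*(25239238/12427 + (102 + 31)) = -735179745*(25239238/12427 + 133)/16232 = -735179745/16232*26892029/12427 = -19770475022752605/201715064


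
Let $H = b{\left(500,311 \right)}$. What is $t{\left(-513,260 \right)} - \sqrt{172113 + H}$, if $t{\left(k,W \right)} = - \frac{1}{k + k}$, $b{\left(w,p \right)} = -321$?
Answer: $\frac{1}{1026} - 12 \sqrt{1193} \approx -414.48$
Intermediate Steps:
$H = -321$
$t{\left(k,W \right)} = - \frac{1}{2 k}$
$t{\left(-513,260 \right)} - \sqrt{172113 + H} = - \frac{1}{2 \left(-513\right)} - \sqrt{172113 - 321} = \left(- \frac{1}{2}\right) \left(- \frac{1}{513}\right) - \sqrt{171792} = \frac{1}{1026} - 12 \sqrt{1193}$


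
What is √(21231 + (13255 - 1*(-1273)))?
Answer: √35759 ≈ 189.10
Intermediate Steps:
√(21231 + (13255 - 1*(-1273))) = √(21231 + (13255 + 1273)) = √(21231 + 14528) = √35759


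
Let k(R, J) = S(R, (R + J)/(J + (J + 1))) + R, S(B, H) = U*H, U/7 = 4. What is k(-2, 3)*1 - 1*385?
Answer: -383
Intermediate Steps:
U = 28 (U = 7*4 = 28)
S(B, H) = 28*H
k(R, J) = R + 28*(J + R)/(1 + 2*J) (k(R, J) = 28*((R + J)/(J + (J + 1))) + R = 28*((J + R)/(J + (1 + J))) + R = 28*((J + R)/(1 + 2*J)) + R = 28*(J + R)/(1 + 2*J) + R = R + 28*(J + R)/(1 + 2*J))
k(-2, 3)*1 - 1*385 = ((28*3 + 29*(-2) + 2*3*(-2))/(1 + 2*3))*1 - 1*385 = ((84 - 58 - 12)/(1 + 6))*1 - 385 = (14/7)*1 - 385 = ((⅐)*14)*1 - 385 = 2*1 - 385 = 2 - 385 = -383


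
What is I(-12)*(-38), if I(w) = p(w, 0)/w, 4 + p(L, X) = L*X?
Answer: -38/3 ≈ -12.667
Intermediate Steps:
p(L, X) = -4 + L*X
I(w) = -4/w (I(w) = (-4 + w*0)/w = (-4 + 0)/w = -4/w)
I(-12)*(-38) = -4/(-12)*(-38) = -4*(-1/12)*(-38) = (⅓)*(-38) = -38/3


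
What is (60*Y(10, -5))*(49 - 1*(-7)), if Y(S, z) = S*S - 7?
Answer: 312480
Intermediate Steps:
Y(S, z) = -7 + S² (Y(S, z) = S² - 7 = -7 + S²)
(60*Y(10, -5))*(49 - 1*(-7)) = (60*(-7 + 10²))*(49 - 1*(-7)) = (60*(-7 + 100))*(49 + 7) = (60*93)*56 = 5580*56 = 312480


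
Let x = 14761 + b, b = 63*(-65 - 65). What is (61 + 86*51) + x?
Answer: 11018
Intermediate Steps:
b = -8190 (b = 63*(-130) = -8190)
x = 6571 (x = 14761 - 8190 = 6571)
(61 + 86*51) + x = (61 + 86*51) + 6571 = (61 + 4386) + 6571 = 4447 + 6571 = 11018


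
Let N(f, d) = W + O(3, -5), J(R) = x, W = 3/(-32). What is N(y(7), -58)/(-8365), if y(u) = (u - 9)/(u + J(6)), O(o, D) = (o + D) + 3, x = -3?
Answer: -29/267680 ≈ -0.00010834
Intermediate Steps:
W = -3/32 (W = 3*(-1/32) = -3/32 ≈ -0.093750)
J(R) = -3
O(o, D) = 3 + D + o (O(o, D) = (D + o) + 3 = 3 + D + o)
y(u) = (-9 + u)/(-3 + u) (y(u) = (u - 9)/(u - 3) = (-9 + u)/(-3 + u))
N(f, d) = 29/32 (N(f, d) = -3/32 + (3 - 5 + 3) = -3/32 + 1 = 29/32)
N(y(7), -58)/(-8365) = (29/32)/(-8365) = (29/32)*(-1/8365) = -29/267680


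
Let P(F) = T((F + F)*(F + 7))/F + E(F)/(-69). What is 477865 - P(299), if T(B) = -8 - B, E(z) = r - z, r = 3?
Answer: 429190045/897 ≈ 4.7847e+5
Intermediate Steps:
E(z) = 3 - z
P(F) = -1/23 + F/69 + (-8 - 2*F*(7 + F))/F (P(F) = (-8 - (F + F)*(F + 7))/F + (3 - F)/(-69) = (-8 - 2*F*(7 + F))/F + (3 - F)*(-1/69) = (-8 - 2*F*(7 + F))/F + (-1/23 + F/69) = -1/23 + F/69 + (-8 - 2*F*(7 + F))/F)
477865 - P(299) = 477865 - (-323/23 - 8/299 - 137/69*299) = 477865 - (-323/23 - 8*1/299 - 1781/3) = 477865 - (-323/23 - 8/299 - 1781/3) = 477865 - 1*(-545140/897) = 477865 + 545140/897 = 429190045/897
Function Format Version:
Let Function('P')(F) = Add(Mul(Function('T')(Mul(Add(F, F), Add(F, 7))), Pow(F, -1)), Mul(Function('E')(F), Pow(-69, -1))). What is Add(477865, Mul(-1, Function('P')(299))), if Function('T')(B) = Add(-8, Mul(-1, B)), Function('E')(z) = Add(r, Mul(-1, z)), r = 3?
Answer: Rational(429190045, 897) ≈ 4.7847e+5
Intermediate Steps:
Function('E')(z) = Add(3, Mul(-1, z))
Function('P')(F) = Add(Rational(-1, 23), Mul(Rational(1, 69), F), Mul(Pow(F, -1), Add(-8, Mul(-2, F, Add(7, F))))) (Function('P')(F) = Add(Mul(Add(-8, Mul(-1, Mul(Add(F, F), Add(F, 7)))), Pow(F, -1)), Mul(Add(3, Mul(-1, F)), Pow(-69, -1))) = Add(Mul(Add(-8, Mul(-1, Mul(Mul(2, F), Add(7, F)))), Pow(F, -1)), Mul(Add(3, Mul(-1, F)), Rational(-1, 69))) = Add(Mul(Add(-8, Mul(-1, Mul(2, F, Add(7, F)))), Pow(F, -1)), Add(Rational(-1, 23), Mul(Rational(1, 69), F))) = Add(Mul(Add(-8, Mul(-2, F, Add(7, F))), Pow(F, -1)), Add(Rational(-1, 23), Mul(Rational(1, 69), F))) = Add(Mul(Pow(F, -1), Add(-8, Mul(-2, F, Add(7, F)))), Add(Rational(-1, 23), Mul(Rational(1, 69), F))) = Add(Rational(-1, 23), Mul(Rational(1, 69), F), Mul(Pow(F, -1), Add(-8, Mul(-2, F, Add(7, F))))))
Add(477865, Mul(-1, Function('P')(299))) = Add(477865, Mul(-1, Add(Rational(-323, 23), Mul(-8, Pow(299, -1)), Mul(Rational(-137, 69), 299)))) = Add(477865, Mul(-1, Add(Rational(-323, 23), Mul(-8, Rational(1, 299)), Rational(-1781, 3)))) = Add(477865, Mul(-1, Add(Rational(-323, 23), Rational(-8, 299), Rational(-1781, 3)))) = Add(477865, Mul(-1, Rational(-545140, 897))) = Add(477865, Rational(545140, 897)) = Rational(429190045, 897)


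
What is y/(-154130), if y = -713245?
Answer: 142649/30826 ≈ 4.6276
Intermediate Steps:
y/(-154130) = -713245/(-154130) = -713245*(-1/154130) = 142649/30826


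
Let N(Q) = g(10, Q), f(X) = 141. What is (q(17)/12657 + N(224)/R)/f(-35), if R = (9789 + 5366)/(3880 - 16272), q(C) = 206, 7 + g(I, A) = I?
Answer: -467414702/27046173735 ≈ -0.017282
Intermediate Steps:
g(I, A) = -7 + I
N(Q) = 3 (N(Q) = -7 + 10 = 3)
R = -15155/12392 (R = 15155/(-12392) = 15155*(-1/12392) = -15155/12392 ≈ -1.2230)
(q(17)/12657 + N(224)/R)/f(-35) = (206/12657 + 3/(-15155/12392))/141 = (206*(1/12657) + 3*(-12392/15155))*(1/141) = (206/12657 - 37176/15155)*(1/141) = -467414702/191816835*1/141 = -467414702/27046173735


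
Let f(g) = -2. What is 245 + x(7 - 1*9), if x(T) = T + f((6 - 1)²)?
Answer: 241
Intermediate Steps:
x(T) = -2 + T (x(T) = T - 2 = -2 + T)
245 + x(7 - 1*9) = 245 + (-2 + (7 - 1*9)) = 245 + (-2 + (7 - 9)) = 245 + (-2 - 2) = 245 - 4 = 241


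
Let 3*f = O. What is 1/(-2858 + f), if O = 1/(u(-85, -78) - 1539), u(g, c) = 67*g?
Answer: -21702/62024317 ≈ -0.00034990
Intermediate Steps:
O = -1/7234 (O = 1/(67*(-85) - 1539) = 1/(-5695 - 1539) = 1/(-7234) = -1/7234 ≈ -0.00013824)
f = -1/21702 (f = (⅓)*(-1/7234) = -1/21702 ≈ -4.6079e-5)
1/(-2858 + f) = 1/(-2858 - 1/21702) = 1/(-62024317/21702) = -21702/62024317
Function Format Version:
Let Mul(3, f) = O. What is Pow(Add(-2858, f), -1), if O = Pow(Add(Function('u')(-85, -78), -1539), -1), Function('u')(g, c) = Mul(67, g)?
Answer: Rational(-21702, 62024317) ≈ -0.00034990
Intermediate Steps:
O = Rational(-1, 7234) (O = Pow(Add(Mul(67, -85), -1539), -1) = Pow(Add(-5695, -1539), -1) = Pow(-7234, -1) = Rational(-1, 7234) ≈ -0.00013824)
f = Rational(-1, 21702) (f = Mul(Rational(1, 3), Rational(-1, 7234)) = Rational(-1, 21702) ≈ -4.6079e-5)
Pow(Add(-2858, f), -1) = Pow(Add(-2858, Rational(-1, 21702)), -1) = Pow(Rational(-62024317, 21702), -1) = Rational(-21702, 62024317)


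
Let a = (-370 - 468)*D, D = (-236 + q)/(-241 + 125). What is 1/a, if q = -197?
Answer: -58/181427 ≈ -0.00031969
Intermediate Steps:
D = 433/116 (D = (-236 - 197)/(-241 + 125) = -433/(-116) = -433*(-1/116) = 433/116 ≈ 3.7328)
a = -181427/58 (a = (-370 - 468)*(433/116) = -838*433/116 = -181427/58 ≈ -3128.1)
1/a = 1/(-181427/58) = -58/181427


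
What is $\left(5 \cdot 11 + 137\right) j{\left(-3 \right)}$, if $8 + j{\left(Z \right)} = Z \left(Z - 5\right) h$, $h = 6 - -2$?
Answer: $35328$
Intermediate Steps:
$h = 8$ ($h = 6 + 2 = 8$)
$j{\left(Z \right)} = -8 + 8 Z \left(-5 + Z\right)$ ($j{\left(Z \right)} = -8 + Z \left(Z - 5\right) 8 = -8 + Z \left(-5 + Z\right) 8 = -8 + 8 Z \left(-5 + Z\right)$)
$\left(5 \cdot 11 + 137\right) j{\left(-3 \right)} = \left(5 \cdot 11 + 137\right) \left(-8 - -120 + 8 \left(-3\right)^{2}\right) = \left(55 + 137\right) \left(-8 + 120 + 8 \cdot 9\right) = 192 \left(-8 + 120 + 72\right) = 192 \cdot 184 = 35328$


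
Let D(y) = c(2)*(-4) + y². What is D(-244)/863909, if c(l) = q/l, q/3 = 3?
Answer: 59518/863909 ≈ 0.068894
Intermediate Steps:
q = 9 (q = 3*3 = 9)
c(l) = 9/l
D(y) = -18 + y² (D(y) = (9/2)*(-4) + y² = -18 + y²)
D(-244)/863909 = (-18 + (-244)²)/863909 = (-18 + 59536)*(1/863909) = 59518*(1/863909) = 59518/863909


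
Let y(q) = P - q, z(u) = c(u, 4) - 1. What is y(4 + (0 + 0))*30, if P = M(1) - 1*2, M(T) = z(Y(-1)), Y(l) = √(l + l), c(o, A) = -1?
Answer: -240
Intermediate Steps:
Y(l) = √2*√l (Y(l) = √(2*l) = √2*√l)
z(u) = -2 (z(u) = -1 - 1 = -2)
M(T) = -2
P = -4 (P = -2 - 1*2 = -2 - 2 = -4)
y(q) = -4 - q
y(4 + (0 + 0))*30 = (-4 - (4 + (0 + 0)))*30 = (-4 - (4 + 0))*30 = (-4 - 1*4)*30 = (-4 - 4)*30 = -8*30 = -240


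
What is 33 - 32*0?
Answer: 33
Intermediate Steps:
33 - 32*0 = 33 + 0 = 33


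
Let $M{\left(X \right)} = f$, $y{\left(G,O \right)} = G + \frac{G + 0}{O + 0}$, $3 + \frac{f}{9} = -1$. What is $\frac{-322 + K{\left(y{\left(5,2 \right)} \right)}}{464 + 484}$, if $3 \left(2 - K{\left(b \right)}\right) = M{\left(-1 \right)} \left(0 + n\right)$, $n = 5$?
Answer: $- \frac{65}{237} \approx -0.27426$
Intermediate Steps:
$f = -36$ ($f = -27 + 9 \left(-1\right) = -27 - 9 = -36$)
$y{\left(G,O \right)} = G + \frac{G}{O}$
$M{\left(X \right)} = -36$
$K{\left(b \right)} = 62$ ($K{\left(b \right)} = 2 - \frac{\left(-36\right) \left(0 + 5\right)}{3} = 2 - \frac{\left(-36\right) 5}{3} = 2 - -60 = 2 + 60 = 62$)
$\frac{-322 + K{\left(y{\left(5,2 \right)} \right)}}{464 + 484} = \frac{-322 + 62}{464 + 484} = - \frac{260}{948} = \left(-260\right) \frac{1}{948} = - \frac{65}{237}$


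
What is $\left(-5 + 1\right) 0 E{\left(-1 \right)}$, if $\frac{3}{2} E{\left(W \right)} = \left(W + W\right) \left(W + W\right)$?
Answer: $0$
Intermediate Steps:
$E{\left(W \right)} = \frac{8 W^{2}}{3}$ ($E{\left(W \right)} = \frac{2 \left(W + W\right) \left(W + W\right)}{3} = \frac{2 \cdot 2 W 2 W}{3} = \frac{2 \cdot 4 W^{2}}{3} = \frac{8 W^{2}}{3}$)
$\left(-5 + 1\right) 0 E{\left(-1 \right)} = \left(-5 + 1\right) 0 \frac{8 \left(-1\right)^{2}}{3} = \left(-4\right) 0 \cdot \frac{8}{3} \cdot 1 = 0 \cdot \frac{8}{3} = 0$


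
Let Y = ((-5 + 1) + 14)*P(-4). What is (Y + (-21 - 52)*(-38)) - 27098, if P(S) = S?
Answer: -24364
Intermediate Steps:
Y = -40 (Y = ((-5 + 1) + 14)*(-4) = (-4 + 14)*(-4) = 10*(-4) = -40)
(Y + (-21 - 52)*(-38)) - 27098 = (-40 + (-21 - 52)*(-38)) - 27098 = (-40 - 73*(-38)) - 27098 = (-40 + 2774) - 27098 = 2734 - 27098 = -24364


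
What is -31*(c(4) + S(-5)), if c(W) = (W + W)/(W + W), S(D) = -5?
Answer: 124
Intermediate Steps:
c(W) = 1 (c(W) = (2*W)/((2*W)) = (2*W)*(1/(2*W)) = 1)
-31*(c(4) + S(-5)) = -31*(1 - 5) = -31*(-4) = 124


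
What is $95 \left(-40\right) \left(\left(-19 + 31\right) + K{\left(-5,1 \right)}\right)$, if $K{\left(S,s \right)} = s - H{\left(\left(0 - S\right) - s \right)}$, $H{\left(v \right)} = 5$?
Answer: $-30400$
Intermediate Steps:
$K{\left(S,s \right)} = -5 + s$ ($K{\left(S,s \right)} = s - 5 = -5 + s$)
$95 \left(-40\right) \left(\left(-19 + 31\right) + K{\left(-5,1 \right)}\right) = 95 \left(-40\right) \left(\left(-19 + 31\right) + \left(-5 + 1\right)\right) = - 3800 \left(12 - 4\right) = \left(-3800\right) 8 = -30400$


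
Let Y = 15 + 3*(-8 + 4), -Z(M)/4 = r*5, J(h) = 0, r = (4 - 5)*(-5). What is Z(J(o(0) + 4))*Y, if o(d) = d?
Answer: -300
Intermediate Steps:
r = 5 (r = -1*(-5) = 5)
Z(M) = -100 (Z(M) = -20*5 = -4*25 = -100)
Y = 3 (Y = 15 + 3*(-4) = 15 - 12 = 3)
Z(J(o(0) + 4))*Y = -100*3 = -300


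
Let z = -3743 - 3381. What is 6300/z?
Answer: -1575/1781 ≈ -0.88433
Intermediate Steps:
z = -7124
6300/z = 6300/(-7124) = 6300*(-1/7124) = -1575/1781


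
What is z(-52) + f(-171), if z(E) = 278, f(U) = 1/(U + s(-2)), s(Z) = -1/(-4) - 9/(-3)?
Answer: 186534/671 ≈ 277.99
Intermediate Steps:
s(Z) = 13/4 (s(Z) = -1*(-¼) - 9*(-⅓) = ¼ + 3 = 13/4)
f(U) = 1/(13/4 + U) (f(U) = 1/(U + 13/4) = 1/(13/4 + U))
z(-52) + f(-171) = 278 + 4/(13 + 4*(-171)) = 278 + 4/(13 - 684) = 278 + 4/(-671) = 278 + 4*(-1/671) = 278 - 4/671 = 186534/671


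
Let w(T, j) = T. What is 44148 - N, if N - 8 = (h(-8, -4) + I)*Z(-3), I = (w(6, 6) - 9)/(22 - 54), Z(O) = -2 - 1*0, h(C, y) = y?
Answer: 706115/16 ≈ 44132.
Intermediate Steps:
Z(O) = -2 (Z(O) = -2 + 0 = -2)
I = 3/32 (I = (6 - 9)/(22 - 54) = -3/(-32) = -3*(-1/32) = 3/32 ≈ 0.093750)
N = 253/16 (N = 8 + (-4 + 3/32)*(-2) = 8 - 125/32*(-2) = 8 + 125/16 = 253/16 ≈ 15.813)
44148 - N = 44148 - 1*253/16 = 44148 - 253/16 = 706115/16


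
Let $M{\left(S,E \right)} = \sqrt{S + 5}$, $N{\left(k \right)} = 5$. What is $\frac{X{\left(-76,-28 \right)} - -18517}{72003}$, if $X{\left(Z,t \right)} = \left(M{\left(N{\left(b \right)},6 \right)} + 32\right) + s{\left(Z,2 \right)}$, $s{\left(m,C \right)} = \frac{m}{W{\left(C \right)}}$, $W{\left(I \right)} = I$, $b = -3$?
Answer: $\frac{18511}{72003} + \frac{\sqrt{10}}{72003} \approx 0.25713$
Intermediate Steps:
$s{\left(m,C \right)} = \frac{m}{C}$
$M{\left(S,E \right)} = \sqrt{5 + S}$
$X{\left(Z,t \right)} = 32 + \sqrt{10} + \frac{Z}{2}$ ($X{\left(Z,t \right)} = \left(\sqrt{5 + 5} + 32\right) + \frac{Z}{2} = \left(\sqrt{10} + 32\right) + Z \frac{1}{2} = \left(32 + \sqrt{10}\right) + \frac{Z}{2} = 32 + \sqrt{10} + \frac{Z}{2}$)
$\frac{X{\left(-76,-28 \right)} - -18517}{72003} = \frac{\left(32 + \sqrt{10} + \frac{1}{2} \left(-76\right)\right) - -18517}{72003} = \left(\left(32 + \sqrt{10} - 38\right) + 18517\right) \frac{1}{72003} = \left(\left(-6 + \sqrt{10}\right) + 18517\right) \frac{1}{72003} = \left(18511 + \sqrt{10}\right) \frac{1}{72003} = \frac{18511}{72003} + \frac{\sqrt{10}}{72003}$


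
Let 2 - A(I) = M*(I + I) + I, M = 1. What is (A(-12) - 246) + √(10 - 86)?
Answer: -208 + 2*I*√19 ≈ -208.0 + 8.7178*I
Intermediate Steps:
A(I) = 2 - 3*I (A(I) = 2 - (1*(I + I) + I) = 2 - (1*(2*I) + I) = 2 - (2*I + I) = 2 - 3*I)
(A(-12) - 246) + √(10 - 86) = ((2 - 3*(-12)) - 246) + √(10 - 86) = ((2 + 36) - 246) + √(-76) = (38 - 246) + 2*I*√19 = -208 + 2*I*√19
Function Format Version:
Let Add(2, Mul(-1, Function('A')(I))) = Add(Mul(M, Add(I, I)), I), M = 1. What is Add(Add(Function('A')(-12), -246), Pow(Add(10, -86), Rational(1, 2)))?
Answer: Add(-208, Mul(2, I, Pow(19, Rational(1, 2)))) ≈ Add(-208.00, Mul(8.7178, I))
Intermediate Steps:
Function('A')(I) = Add(2, Mul(-3, I)) (Function('A')(I) = Add(2, Mul(-1, Add(Mul(1, Add(I, I)), I))) = Add(2, Mul(-1, Add(Mul(1, Mul(2, I)), I))) = Add(2, Mul(-1, Add(Mul(2, I), I))) = Add(2, Mul(-1, Mul(3, I))) = Add(2, Mul(-3, I)))
Add(Add(Function('A')(-12), -246), Pow(Add(10, -86), Rational(1, 2))) = Add(Add(Add(2, Mul(-3, -12)), -246), Pow(Add(10, -86), Rational(1, 2))) = Add(Add(Add(2, 36), -246), Pow(-76, Rational(1, 2))) = Add(Add(38, -246), Mul(2, I, Pow(19, Rational(1, 2)))) = Add(-208, Mul(2, I, Pow(19, Rational(1, 2))))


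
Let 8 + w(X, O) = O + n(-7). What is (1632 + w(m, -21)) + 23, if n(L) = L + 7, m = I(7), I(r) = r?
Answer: 1626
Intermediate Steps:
m = 7
n(L) = 7 + L
w(X, O) = -8 + O (w(X, O) = -8 + (O + (7 - 7)) = -8 + (O + 0) = -8 + O)
(1632 + w(m, -21)) + 23 = (1632 + (-8 - 21)) + 23 = (1632 - 29) + 23 = 1603 + 23 = 1626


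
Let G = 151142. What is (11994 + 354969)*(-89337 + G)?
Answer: 22680148215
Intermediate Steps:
(11994 + 354969)*(-89337 + G) = (11994 + 354969)*(-89337 + 151142) = 366963*61805 = 22680148215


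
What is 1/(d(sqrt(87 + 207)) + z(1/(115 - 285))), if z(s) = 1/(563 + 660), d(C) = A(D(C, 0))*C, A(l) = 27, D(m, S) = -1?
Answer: -1223/320573613653 + 282692781*sqrt(6)/320573613653 ≈ 0.0021600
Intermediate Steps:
d(C) = 27*C
z(s) = 1/1223
1/(d(sqrt(87 + 207)) + z(1/(115 - 285))) = 1/(27*sqrt(87 + 207) + 1/1223) = 1/(27*sqrt(294) + 1/1223) = 1/(27*(7*sqrt(6)) + 1/1223) = 1/(189*sqrt(6) + 1/1223) = 1/(1/1223 + 189*sqrt(6))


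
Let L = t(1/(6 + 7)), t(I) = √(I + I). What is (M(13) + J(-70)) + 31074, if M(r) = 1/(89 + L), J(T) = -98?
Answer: 3189630853/102971 - √26/102971 ≈ 30976.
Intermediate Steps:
t(I) = √2*√I (t(I) = √(2*I) = √2*√I)
L = √26/13 (L = √2*√(1/(6 + 7)) = √2*√(1/13) = √2*(√13/13) = √26/13 ≈ 0.39223)
M(r) = 1/(89 + √26/13)
(M(13) + J(-70)) + 31074 = ((1157/102971 - √26/102971) - 98) + 31074 = (-10090001/102971 - √26/102971) + 31074 = 3189630853/102971 - √26/102971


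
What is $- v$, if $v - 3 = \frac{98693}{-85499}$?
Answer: $- \frac{157804}{85499} \approx -1.8457$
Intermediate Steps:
$v = \frac{157804}{85499}$ ($v = 3 + \frac{98693}{-85499} = 3 + 98693 \left(- \frac{1}{85499}\right) = 3 - \frac{98693}{85499} = \frac{157804}{85499} \approx 1.8457$)
$- v = \left(-1\right) \frac{157804}{85499} = - \frac{157804}{85499}$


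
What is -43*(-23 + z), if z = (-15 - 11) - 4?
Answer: 2279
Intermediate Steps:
z = -30 (z = -26 - 4 = -30)
-43*(-23 + z) = -43*(-23 - 30) = -43*(-53) = 2279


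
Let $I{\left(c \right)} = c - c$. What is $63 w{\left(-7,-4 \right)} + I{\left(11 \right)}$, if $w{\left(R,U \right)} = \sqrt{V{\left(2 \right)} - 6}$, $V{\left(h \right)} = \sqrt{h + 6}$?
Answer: $63 \sqrt{-6 + 2 \sqrt{2}} \approx 112.2 i$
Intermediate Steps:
$I{\left(c \right)} = 0$
$V{\left(h \right)} = \sqrt{6 + h}$
$w{\left(R,U \right)} = \sqrt{-6 + 2 \sqrt{2}}$ ($w{\left(R,U \right)} = \sqrt{\sqrt{6 + 2} - 6} = \sqrt{\sqrt{8} - 6} = \sqrt{2 \sqrt{2} - 6} = \sqrt{-6 + 2 \sqrt{2}}$)
$63 w{\left(-7,-4 \right)} + I{\left(11 \right)} = 63 \sqrt{-6 + 2 \sqrt{2}} + 0 = 63 \sqrt{-6 + 2 \sqrt{2}}$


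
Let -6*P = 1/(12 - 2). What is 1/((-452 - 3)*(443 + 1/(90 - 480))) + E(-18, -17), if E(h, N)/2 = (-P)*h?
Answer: -3628179/6046915 ≈ -0.60001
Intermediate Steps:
P = -1/60 (P = -1/(6*(12 - 2)) = -⅙/10 = -⅙*⅒ = -1/60 ≈ -0.016667)
E(h, N) = h/30 (E(h, N) = 2*((-1*(-1/60))*h) = 2*(h/60) = h/30)
1/((-452 - 3)*(443 + 1/(90 - 480))) + E(-18, -17) = 1/((-452 - 3)*(443 + 1/(90 - 480))) + (1/30)*(-18) = 1/((-455)*(443 + 1/(-390))) - ⅗ = -1/(455*(443 - 1/390)) - ⅗ = -1/(455*172769/390) - ⅗ = -1/455*390/172769 - ⅗ = -6/1209383 - ⅗ = -3628179/6046915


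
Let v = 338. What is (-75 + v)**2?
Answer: 69169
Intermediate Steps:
(-75 + v)**2 = (-75 + 338)**2 = 263**2 = 69169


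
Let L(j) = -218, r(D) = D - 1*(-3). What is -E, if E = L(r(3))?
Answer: 218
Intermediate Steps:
r(D) = 3 + D (r(D) = D + 3 = 3 + D)
E = -218
-E = -1*(-218) = 218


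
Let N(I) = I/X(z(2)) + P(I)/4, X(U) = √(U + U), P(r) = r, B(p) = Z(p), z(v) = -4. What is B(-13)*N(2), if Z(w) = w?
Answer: -13/2 + 13*I*√2/2 ≈ -6.5 + 9.1924*I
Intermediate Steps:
B(p) = p
X(U) = √2*√U (X(U) = √(2*U) = √2*√U)
N(I) = I/4 - I*I*√2/4 (N(I) = I/((√2*√(-4))) + I/4 = I/((√2*(2*I))) + I*(¼) = I/((2*I*√2)) + I/4 = I*(-I*√2/4) + I/4 = -I*I*√2/4 + I/4 = I/4 - I*I*√2/4)
B(-13)*N(2) = -13*2*(1 - I*√2)/4 = -13*(½ - I*√2/2) = -13/2 + 13*I*√2/2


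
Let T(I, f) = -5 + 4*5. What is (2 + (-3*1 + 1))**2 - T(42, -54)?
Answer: -15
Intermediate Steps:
T(I, f) = 15 (T(I, f) = -5 + 20 = 15)
(2 + (-3*1 + 1))**2 - T(42, -54) = (2 + (-3*1 + 1))**2 - 1*15 = (2 + (-3 + 1))**2 - 15 = (2 - 2)**2 - 15 = 0**2 - 15 = 0 - 15 = -15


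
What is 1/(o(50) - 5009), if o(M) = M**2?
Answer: -1/2509 ≈ -0.00039857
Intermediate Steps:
1/(o(50) - 5009) = 1/(50**2 - 5009) = 1/(2500 - 5009) = 1/(-2509) = -1/2509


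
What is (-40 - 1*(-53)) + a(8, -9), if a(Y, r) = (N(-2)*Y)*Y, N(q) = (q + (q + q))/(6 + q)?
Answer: -83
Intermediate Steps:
N(q) = 3*q/(6 + q) (N(q) = (q + 2*q)/(6 + q) = (3*q)/(6 + q) = 3*q/(6 + q))
a(Y, r) = -3*Y**2/2 (a(Y, r) = ((3*(-2)/(6 - 2))*Y)*Y = ((3*(-2)/4)*Y)*Y = ((3*(-2)*(1/4))*Y)*Y = (-3*Y/2)*Y = -3*Y**2/2)
(-40 - 1*(-53)) + a(8, -9) = (-40 - 1*(-53)) - 3/2*8**2 = (-40 + 53) - 3/2*64 = 13 - 96 = -83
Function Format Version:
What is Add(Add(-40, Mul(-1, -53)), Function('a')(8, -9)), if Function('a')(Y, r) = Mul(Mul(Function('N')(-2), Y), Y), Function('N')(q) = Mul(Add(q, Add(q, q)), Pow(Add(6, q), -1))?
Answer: -83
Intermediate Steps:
Function('N')(q) = Mul(3, q, Pow(Add(6, q), -1)) (Function('N')(q) = Mul(Add(q, Mul(2, q)), Pow(Add(6, q), -1)) = Mul(Mul(3, q), Pow(Add(6, q), -1)) = Mul(3, q, Pow(Add(6, q), -1)))
Function('a')(Y, r) = Mul(Rational(-3, 2), Pow(Y, 2)) (Function('a')(Y, r) = Mul(Mul(Mul(3, -2, Pow(Add(6, -2), -1)), Y), Y) = Mul(Mul(Mul(3, -2, Pow(4, -1)), Y), Y) = Mul(Mul(Mul(3, -2, Rational(1, 4)), Y), Y) = Mul(Mul(Rational(-3, 2), Y), Y) = Mul(Rational(-3, 2), Pow(Y, 2)))
Add(Add(-40, Mul(-1, -53)), Function('a')(8, -9)) = Add(Add(-40, Mul(-1, -53)), Mul(Rational(-3, 2), Pow(8, 2))) = Add(Add(-40, 53), Mul(Rational(-3, 2), 64)) = Add(13, -96) = -83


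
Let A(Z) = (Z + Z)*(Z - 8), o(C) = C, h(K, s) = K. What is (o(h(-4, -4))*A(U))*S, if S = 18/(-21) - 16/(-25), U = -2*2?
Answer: 14592/175 ≈ 83.383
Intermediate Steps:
U = -4
S = -38/175 (S = 18*(-1/21) - 16*(-1/25) = -6/7 + 16/25 = -38/175 ≈ -0.21714)
A(Z) = 2*Z*(-8 + Z) (A(Z) = (2*Z)*(-8 + Z) = 2*Z*(-8 + Z))
(o(h(-4, -4))*A(U))*S = -8*(-4)*(-8 - 4)*(-38/175) = -8*(-4)*(-12)*(-38/175) = -4*96*(-38/175) = -384*(-38/175) = 14592/175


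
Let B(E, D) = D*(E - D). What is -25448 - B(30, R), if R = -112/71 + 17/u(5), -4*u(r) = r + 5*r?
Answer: -28716193664/1134225 ≈ -25318.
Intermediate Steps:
u(r) = -3*r/2 (u(r) = -(r + 5*r)/4 = -3*r/2)
R = -4094/1065 (R = -112/71 + 17/((-3/2*5)) = -112*1/71 + 17/(-15/2) = -112/71 + 17*(-2/15) = -112/71 - 34/15 = -4094/1065 ≈ -3.8441)
-25448 - B(30, R) = -25448 - (-4094)*(30 - 1*(-4094/1065))/1065 = -25448 - (-4094)*(30 + 4094/1065)/1065 = -25448 - (-4094)*36044/(1065*1065) = -25448 - 1*(-147564136/1134225) = -25448 + 147564136/1134225 = -28716193664/1134225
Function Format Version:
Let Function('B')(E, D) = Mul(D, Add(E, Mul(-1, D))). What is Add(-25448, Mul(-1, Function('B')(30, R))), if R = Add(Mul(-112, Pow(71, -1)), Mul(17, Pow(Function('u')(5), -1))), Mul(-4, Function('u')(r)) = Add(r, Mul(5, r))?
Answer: Rational(-28716193664, 1134225) ≈ -25318.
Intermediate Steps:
Function('u')(r) = Mul(Rational(-3, 2), r) (Function('u')(r) = Mul(Rational(-1, 4), Add(r, Mul(5, r))) = Mul(Rational(-1, 4), Mul(6, r)) = Mul(Rational(-3, 2), r))
R = Rational(-4094, 1065) (R = Add(Mul(-112, Pow(71, -1)), Mul(17, Pow(Mul(Rational(-3, 2), 5), -1))) = Add(Mul(-112, Rational(1, 71)), Mul(17, Pow(Rational(-15, 2), -1))) = Add(Rational(-112, 71), Mul(17, Rational(-2, 15))) = Add(Rational(-112, 71), Rational(-34, 15)) = Rational(-4094, 1065) ≈ -3.8441)
Add(-25448, Mul(-1, Function('B')(30, R))) = Add(-25448, Mul(-1, Mul(Rational(-4094, 1065), Add(30, Mul(-1, Rational(-4094, 1065)))))) = Add(-25448, Mul(-1, Mul(Rational(-4094, 1065), Add(30, Rational(4094, 1065))))) = Add(-25448, Mul(-1, Mul(Rational(-4094, 1065), Rational(36044, 1065)))) = Add(-25448, Mul(-1, Rational(-147564136, 1134225))) = Add(-25448, Rational(147564136, 1134225)) = Rational(-28716193664, 1134225)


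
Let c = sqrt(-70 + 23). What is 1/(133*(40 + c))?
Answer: 40/219051 - I*sqrt(47)/219051 ≈ 0.00018261 - 3.1297e-5*I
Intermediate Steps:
c = I*sqrt(47) (c = sqrt(-47) = I*sqrt(47) ≈ 6.8557*I)
1/(133*(40 + c)) = 1/(133*(40 + I*sqrt(47))) = 1/(5320 + 133*I*sqrt(47))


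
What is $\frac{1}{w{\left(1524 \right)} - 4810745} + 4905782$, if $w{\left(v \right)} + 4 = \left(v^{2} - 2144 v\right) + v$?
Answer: $\frac{28228384735109}{5754105} \approx 4.9058 \cdot 10^{6}$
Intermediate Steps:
$w{\left(v \right)} = -4 + v^{2} - 2143 v$ ($w{\left(v \right)} = -4 + \left(\left(v^{2} - 2144 v\right) + v\right) = -4 + \left(v^{2} - 2143 v\right) = -4 + v^{2} - 2143 v$)
$\frac{1}{w{\left(1524 \right)} - 4810745} + 4905782 = \frac{1}{\left(-4 + 1524^{2} - 3265932\right) - 4810745} + 4905782 = \frac{1}{\left(-4 + 2322576 - 3265932\right) - 4810745} + 4905782 = \frac{1}{-943360 - 4810745} + 4905782 = \frac{1}{-5754105} + 4905782 = - \frac{1}{5754105} + 4905782 = \frac{28228384735109}{5754105}$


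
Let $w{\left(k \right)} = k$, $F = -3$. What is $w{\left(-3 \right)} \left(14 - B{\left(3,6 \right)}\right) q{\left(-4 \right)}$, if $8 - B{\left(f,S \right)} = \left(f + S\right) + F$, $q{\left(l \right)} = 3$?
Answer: $-108$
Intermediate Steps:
$B{\left(f,S \right)} = 11 - S - f$ ($B{\left(f,S \right)} = 8 - \left(\left(f + S\right) - 3\right) = 8 - \left(\left(S + f\right) - 3\right) = 8 - \left(-3 + S + f\right) = 11 - S - f$)
$w{\left(-3 \right)} \left(14 - B{\left(3,6 \right)}\right) q{\left(-4 \right)} = - 3 \left(14 - \left(11 - 6 - 3\right)\right) 3 = - 3 \left(14 - 2\right) 3 = \left(-3\right) 12 \cdot 3 = \left(-36\right) 3 = -108$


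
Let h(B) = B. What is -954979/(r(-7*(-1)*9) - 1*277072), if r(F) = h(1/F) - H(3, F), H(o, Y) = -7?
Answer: 60163677/17455094 ≈ 3.4468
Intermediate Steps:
r(F) = 7 + 1/F (r(F) = 1/F - 1*(-7) = 1/F + 7 = 7 + 1/F)
-954979/(r(-7*(-1)*9) - 1*277072) = -954979/((7 + 1/(-7*(-1)*9)) - 1*277072) = -954979/((7 + 1/(7*9)) - 277072) = -954979/((7 + 1/63) - 277072) = -954979/(442/63 - 277072) = -954979/(-17455094/63) = -954979*(-63/17455094) = 60163677/17455094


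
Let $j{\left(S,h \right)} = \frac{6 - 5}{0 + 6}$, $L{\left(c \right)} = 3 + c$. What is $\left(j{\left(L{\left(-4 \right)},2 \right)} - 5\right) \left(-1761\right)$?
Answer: $\frac{17023}{2} \approx 8511.5$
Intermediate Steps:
$j{\left(S,h \right)} = \frac{1}{6}$ ($j{\left(S,h \right)} = 1 \cdot \frac{1}{6} = \frac{1}{6}$)
$\left(j{\left(L{\left(-4 \right)},2 \right)} - 5\right) \left(-1761\right) = \left(\frac{1}{6} - 5\right) \left(-1761\right) = \left(- \frac{29}{6}\right) \left(-1761\right) = \frac{17023}{2}$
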